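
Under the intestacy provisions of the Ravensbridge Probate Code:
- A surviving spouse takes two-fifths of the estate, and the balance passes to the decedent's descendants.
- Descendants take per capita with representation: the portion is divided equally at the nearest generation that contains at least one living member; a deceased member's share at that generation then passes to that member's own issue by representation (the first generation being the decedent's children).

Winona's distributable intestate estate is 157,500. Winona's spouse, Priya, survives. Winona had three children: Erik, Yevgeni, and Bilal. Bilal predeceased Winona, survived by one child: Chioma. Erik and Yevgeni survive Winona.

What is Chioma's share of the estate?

Priya takes two-fifths of 157,500 = 63,000. The remaining 94,500 passes to the descendants.
The descendants' portion (94,500) is divided into 3 shares of 31,500: Erik and Yevgeni each take 31,500; Bilal's 31,500 share passes to Bilal's issue.
Bilal's share (31,500) passes entirely to Chioma.

Chioma receives 31,500.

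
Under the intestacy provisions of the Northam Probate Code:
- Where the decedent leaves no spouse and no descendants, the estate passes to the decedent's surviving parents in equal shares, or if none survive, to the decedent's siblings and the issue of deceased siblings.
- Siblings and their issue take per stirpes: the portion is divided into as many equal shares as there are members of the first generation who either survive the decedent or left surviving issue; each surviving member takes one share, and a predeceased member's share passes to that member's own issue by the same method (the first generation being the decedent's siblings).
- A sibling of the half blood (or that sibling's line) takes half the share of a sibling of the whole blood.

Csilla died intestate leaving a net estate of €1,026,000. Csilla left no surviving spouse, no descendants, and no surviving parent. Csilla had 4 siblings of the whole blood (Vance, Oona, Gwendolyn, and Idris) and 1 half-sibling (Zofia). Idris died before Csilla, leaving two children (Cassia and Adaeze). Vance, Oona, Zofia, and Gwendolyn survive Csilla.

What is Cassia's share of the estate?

Cassia receives €114,000.

The entire €1,026,000 passes to the siblings and their issue.
Counting each half-blood sibling's line as half a unit, there are 9/2 units in €1,026,000, so one unit is €228,000. Whole-blood lines (Vance, Oona, Gwendolyn, and Idris) take €228,000 each; half-blood lines (Zofia) take €114,000 each.
Idris's share (€228,000) is divided into 2 shares of €114,000: Cassia and Adaeze each take €114,000.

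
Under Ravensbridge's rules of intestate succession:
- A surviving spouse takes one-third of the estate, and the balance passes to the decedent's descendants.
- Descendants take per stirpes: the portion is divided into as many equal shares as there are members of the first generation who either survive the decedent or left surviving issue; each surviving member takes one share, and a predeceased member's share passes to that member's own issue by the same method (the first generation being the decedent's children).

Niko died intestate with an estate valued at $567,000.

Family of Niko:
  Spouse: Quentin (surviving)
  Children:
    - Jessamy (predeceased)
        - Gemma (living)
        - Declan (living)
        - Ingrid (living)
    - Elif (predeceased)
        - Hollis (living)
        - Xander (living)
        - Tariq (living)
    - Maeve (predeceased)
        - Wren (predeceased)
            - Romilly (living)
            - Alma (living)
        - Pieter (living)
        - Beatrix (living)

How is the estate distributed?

Quentin takes one-third of $567,000 = $189,000. The remaining $378,000 passes to the descendants.
The descendants' portion ($378,000) is divided into 3 shares of $126,000: Jessamy's $126,000 share passes to Jessamy's issue; Elif's $126,000 share passes to Elif's issue; Maeve's $126,000 share passes to Maeve's issue.
Jessamy's share ($126,000) is divided into 3 shares of $42,000: Gemma, Declan, and Ingrid each take $42,000.
Elif's share ($126,000) is divided into 3 shares of $42,000: Hollis, Xander, and Tariq each take $42,000.
Maeve's share ($126,000) is divided into 3 shares of $42,000: Pieter and Beatrix each take $42,000; Wren's $42,000 share passes to Wren's issue.
Wren's share ($42,000) is divided into 2 shares of $21,000: Romilly and Alma each take $21,000.

Quentin: $189,000; Gemma: $42,000; Declan: $42,000; Ingrid: $42,000; Hollis: $42,000; Xander: $42,000; Tariq: $42,000; Romilly: $21,000; Alma: $21,000; Pieter: $42,000; Beatrix: $42,000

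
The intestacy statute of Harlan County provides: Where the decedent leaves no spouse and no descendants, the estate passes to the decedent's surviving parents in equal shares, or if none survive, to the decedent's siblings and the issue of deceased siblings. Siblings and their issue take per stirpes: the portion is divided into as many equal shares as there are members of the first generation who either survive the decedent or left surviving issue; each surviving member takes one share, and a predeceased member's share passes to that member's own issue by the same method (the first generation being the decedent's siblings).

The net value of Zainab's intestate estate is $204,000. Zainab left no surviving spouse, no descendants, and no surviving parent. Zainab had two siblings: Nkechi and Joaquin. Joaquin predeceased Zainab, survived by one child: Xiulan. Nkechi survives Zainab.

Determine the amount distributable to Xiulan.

Xiulan receives $102,000.

The entire $204,000 passes to the siblings and their issue.
That amount ($204,000) is divided into 2 shares of $102,000: Nkechi takes $102,000; Joaquin's $102,000 share passes to Joaquin's issue.
Joaquin's share ($102,000) passes entirely to Xiulan.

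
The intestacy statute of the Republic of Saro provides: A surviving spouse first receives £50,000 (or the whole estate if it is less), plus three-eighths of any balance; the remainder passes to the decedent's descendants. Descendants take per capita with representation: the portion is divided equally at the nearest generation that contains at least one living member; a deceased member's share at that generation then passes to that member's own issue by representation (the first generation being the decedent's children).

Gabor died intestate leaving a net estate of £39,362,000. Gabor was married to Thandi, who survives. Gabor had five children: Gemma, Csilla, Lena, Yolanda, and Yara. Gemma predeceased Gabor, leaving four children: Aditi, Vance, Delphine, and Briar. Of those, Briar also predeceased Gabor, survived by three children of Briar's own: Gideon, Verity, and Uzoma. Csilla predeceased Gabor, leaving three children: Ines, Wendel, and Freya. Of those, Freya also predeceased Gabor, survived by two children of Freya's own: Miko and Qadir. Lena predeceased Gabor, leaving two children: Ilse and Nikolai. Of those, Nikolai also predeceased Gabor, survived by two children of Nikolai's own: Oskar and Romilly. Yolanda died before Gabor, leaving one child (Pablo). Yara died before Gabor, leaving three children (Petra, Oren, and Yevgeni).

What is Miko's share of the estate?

Thandi first takes £50,000, leaving a balance of £39,312,000. Thandi then takes three-eighths of the balance (£14,742,000), for a total of £14,792,000. The remaining £24,570,000 passes to the descendants.
No child survives, so the initial division is made at the grandchildren's generation.
The descendants' portion (£24,570,000) is divided into 13 shares of £1,890,000: Aditi, Vance, Delphine, Ines, Wendel, Ilse, Pablo, Petra, Oren, and Yevgeni each take £1,890,000; Briar's £1,890,000 share passes to Briar's issue; Freya's £1,890,000 share passes to Freya's issue; Nikolai's £1,890,000 share passes to Nikolai's issue.
Briar's share (£1,890,000) is divided into 3 shares of £630,000: Gideon, Verity, and Uzoma each take £630,000.
Freya's share (£1,890,000) is divided into 2 shares of £945,000: Miko and Qadir each take £945,000.
Nikolai's share (£1,890,000) is divided into 2 shares of £945,000: Oskar and Romilly each take £945,000.

Miko receives £945,000.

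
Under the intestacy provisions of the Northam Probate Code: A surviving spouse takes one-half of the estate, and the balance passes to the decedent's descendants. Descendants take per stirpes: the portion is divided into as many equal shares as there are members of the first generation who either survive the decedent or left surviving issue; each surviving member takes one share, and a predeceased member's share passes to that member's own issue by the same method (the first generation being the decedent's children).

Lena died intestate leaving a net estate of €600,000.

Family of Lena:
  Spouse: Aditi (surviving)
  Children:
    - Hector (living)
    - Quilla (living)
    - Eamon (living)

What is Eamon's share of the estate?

Eamon receives €100,000.

Aditi takes one-half of €600,000 = €300,000. The remaining €300,000 passes to the descendants.
The descendants' portion (€300,000) is divided into 3 shares of €100,000: Hector, Quilla, and Eamon each take €100,000.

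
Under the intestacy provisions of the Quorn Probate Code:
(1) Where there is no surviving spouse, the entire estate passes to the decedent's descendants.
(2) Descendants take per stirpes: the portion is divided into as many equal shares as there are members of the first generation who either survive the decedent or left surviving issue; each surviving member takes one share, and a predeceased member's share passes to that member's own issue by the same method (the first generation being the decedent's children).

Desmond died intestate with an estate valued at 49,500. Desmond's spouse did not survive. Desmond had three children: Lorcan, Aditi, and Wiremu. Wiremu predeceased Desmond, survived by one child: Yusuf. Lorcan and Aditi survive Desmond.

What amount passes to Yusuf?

The entire 49,500 passes to the descendants.
That amount (49,500) is divided into 3 shares of 16,500: Lorcan and Aditi each take 16,500; Wiremu's 16,500 share passes to Wiremu's issue.
Wiremu's share (16,500) passes entirely to Yusuf.

Yusuf receives 16,500.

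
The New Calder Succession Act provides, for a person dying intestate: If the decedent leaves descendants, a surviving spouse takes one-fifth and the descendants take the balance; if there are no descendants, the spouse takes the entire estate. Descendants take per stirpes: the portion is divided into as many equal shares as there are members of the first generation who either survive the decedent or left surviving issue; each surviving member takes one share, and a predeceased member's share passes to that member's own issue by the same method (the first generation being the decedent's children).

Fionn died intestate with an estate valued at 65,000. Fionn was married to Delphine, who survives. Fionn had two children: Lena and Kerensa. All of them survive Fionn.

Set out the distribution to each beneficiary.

Delphine: 13,000; Lena: 26,000; Kerensa: 26,000

Delphine takes one-fifth of 65,000 = 13,000. The remaining 52,000 passes to the descendants.
The descendants' portion (52,000) is divided into 2 shares of 26,000: Lena and Kerensa each take 26,000.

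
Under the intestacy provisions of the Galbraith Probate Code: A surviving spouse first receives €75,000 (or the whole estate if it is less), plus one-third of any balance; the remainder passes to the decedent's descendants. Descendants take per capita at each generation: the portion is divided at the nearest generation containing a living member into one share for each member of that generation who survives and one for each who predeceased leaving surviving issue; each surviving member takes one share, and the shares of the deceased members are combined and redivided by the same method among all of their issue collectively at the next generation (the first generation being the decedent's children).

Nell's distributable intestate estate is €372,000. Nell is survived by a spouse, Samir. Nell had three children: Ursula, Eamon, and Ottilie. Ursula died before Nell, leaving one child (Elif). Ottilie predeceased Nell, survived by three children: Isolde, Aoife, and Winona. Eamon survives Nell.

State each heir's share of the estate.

Samir: €174,000; Elif: €33,000; Eamon: €66,000; Isolde: €33,000; Aoife: €33,000; Winona: €33,000

Samir first takes €75,000, leaving a balance of €297,000. Samir then takes one-third of the balance (€99,000), for a total of €174,000. The remaining €198,000 passes to the descendants.
The descendants' portion (€198,000) is divided at the children's generation into 3 shares of €66,000. Eamon takes €66,000. The 2 shares of the deceased (Ursula and Ottilie) are combined into a pool of €132,000.
That pool (€132,000) is divided at the grandchildren's generation equally among Elif, Isolde, Aoife, and Winona: €33,000 each.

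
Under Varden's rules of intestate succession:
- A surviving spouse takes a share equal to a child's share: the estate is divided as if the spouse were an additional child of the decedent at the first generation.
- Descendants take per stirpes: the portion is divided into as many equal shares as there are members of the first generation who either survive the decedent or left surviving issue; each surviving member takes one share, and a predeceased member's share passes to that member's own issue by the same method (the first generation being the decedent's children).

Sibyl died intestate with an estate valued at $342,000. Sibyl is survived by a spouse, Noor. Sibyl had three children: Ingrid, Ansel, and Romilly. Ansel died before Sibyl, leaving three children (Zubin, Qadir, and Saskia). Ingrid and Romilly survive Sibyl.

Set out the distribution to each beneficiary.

The spouse counts as an additional share at the children's level, so there are 4 primary shares of $85,500. Noor takes one such share ($85,500).
The children's combined portion ($256,500) is divided into 3 shares of $85,500: Ingrid and Romilly each take $85,500; Ansel's $85,500 share passes to Ansel's issue.
Ansel's share ($85,500) is divided into 3 shares of $28,500: Zubin, Qadir, and Saskia each take $28,500.

Noor: $85,500; Ingrid: $85,500; Zubin: $28,500; Qadir: $28,500; Saskia: $28,500; Romilly: $85,500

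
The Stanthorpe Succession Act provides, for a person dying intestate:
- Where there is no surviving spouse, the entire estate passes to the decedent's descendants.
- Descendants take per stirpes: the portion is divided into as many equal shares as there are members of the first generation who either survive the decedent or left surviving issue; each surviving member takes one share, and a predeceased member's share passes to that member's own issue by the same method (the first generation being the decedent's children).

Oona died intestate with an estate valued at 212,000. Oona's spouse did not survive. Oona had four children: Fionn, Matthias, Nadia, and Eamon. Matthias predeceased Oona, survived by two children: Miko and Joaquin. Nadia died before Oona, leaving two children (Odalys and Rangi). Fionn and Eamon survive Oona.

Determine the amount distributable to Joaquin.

Joaquin receives 26,500.

The entire 212,000 passes to the descendants.
That amount (212,000) is divided into 4 shares of 53,000: Fionn and Eamon each take 53,000; Matthias's 53,000 share passes to Matthias's issue; Nadia's 53,000 share passes to Nadia's issue.
Matthias's share (53,000) is divided into 2 shares of 26,500: Miko and Joaquin each take 26,500.
Nadia's share (53,000) is divided into 2 shares of 26,500: Odalys and Rangi each take 26,500.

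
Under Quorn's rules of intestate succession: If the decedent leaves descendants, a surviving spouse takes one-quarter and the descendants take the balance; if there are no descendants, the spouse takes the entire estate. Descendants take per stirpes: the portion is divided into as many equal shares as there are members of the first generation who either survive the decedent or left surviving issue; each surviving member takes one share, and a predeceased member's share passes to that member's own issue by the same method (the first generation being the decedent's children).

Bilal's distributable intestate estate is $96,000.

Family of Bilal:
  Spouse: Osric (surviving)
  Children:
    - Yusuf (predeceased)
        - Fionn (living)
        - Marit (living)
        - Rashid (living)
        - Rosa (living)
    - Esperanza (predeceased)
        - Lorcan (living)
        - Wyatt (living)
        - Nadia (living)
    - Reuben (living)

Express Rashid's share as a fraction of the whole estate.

Osric takes one-quarter of $96,000 = $24,000. The remaining $72,000 passes to the descendants.
The descendants' portion ($72,000) is divided into 3 shares of $24,000: Reuben takes $24,000; Yusuf's $24,000 share passes to Yusuf's issue; Esperanza's $24,000 share passes to Esperanza's issue.
Yusuf's share ($24,000) is divided into 4 shares of $6,000: Fionn, Marit, Rashid, and Rosa each take $6,000.
Esperanza's share ($24,000) is divided into 3 shares of $8,000: Lorcan, Wyatt, and Nadia each take $8,000.

Rashid receives 1/16 of the estate.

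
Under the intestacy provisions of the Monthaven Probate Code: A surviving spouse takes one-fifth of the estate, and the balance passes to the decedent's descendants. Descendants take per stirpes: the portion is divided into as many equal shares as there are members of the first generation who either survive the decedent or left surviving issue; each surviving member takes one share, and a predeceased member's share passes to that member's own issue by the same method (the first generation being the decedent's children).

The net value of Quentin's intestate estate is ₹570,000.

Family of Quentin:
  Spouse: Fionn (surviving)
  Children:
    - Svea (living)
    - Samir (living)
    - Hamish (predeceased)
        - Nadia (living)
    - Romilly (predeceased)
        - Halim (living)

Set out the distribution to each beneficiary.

Fionn: ₹114,000; Svea: ₹114,000; Samir: ₹114,000; Nadia: ₹114,000; Halim: ₹114,000

Fionn takes one-fifth of ₹570,000 = ₹114,000. The remaining ₹456,000 passes to the descendants.
The descendants' portion (₹456,000) is divided into 4 shares of ₹114,000: Svea and Samir each take ₹114,000; Hamish's ₹114,000 share passes to Hamish's issue; Romilly's ₹114,000 share passes to Romilly's issue.
Hamish's share (₹114,000) passes entirely to Nadia.
Romilly's share (₹114,000) passes entirely to Halim.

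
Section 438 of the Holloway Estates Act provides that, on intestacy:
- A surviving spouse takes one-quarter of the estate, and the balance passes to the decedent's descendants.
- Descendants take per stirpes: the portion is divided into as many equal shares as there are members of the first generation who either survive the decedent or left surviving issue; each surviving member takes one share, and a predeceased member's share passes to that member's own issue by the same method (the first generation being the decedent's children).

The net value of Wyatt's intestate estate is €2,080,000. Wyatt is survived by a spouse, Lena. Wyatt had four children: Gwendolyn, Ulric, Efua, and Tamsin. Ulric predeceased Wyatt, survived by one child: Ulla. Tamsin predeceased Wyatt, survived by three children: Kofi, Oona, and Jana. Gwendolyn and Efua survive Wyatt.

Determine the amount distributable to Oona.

Oona receives €130,000.

Lena takes one-quarter of €2,080,000 = €520,000. The remaining €1,560,000 passes to the descendants.
The descendants' portion (€1,560,000) is divided into 4 shares of €390,000: Gwendolyn and Efua each take €390,000; Ulric's €390,000 share passes to Ulric's issue; Tamsin's €390,000 share passes to Tamsin's issue.
Ulric's share (€390,000) passes entirely to Ulla.
Tamsin's share (€390,000) is divided into 3 shares of €130,000: Kofi, Oona, and Jana each take €130,000.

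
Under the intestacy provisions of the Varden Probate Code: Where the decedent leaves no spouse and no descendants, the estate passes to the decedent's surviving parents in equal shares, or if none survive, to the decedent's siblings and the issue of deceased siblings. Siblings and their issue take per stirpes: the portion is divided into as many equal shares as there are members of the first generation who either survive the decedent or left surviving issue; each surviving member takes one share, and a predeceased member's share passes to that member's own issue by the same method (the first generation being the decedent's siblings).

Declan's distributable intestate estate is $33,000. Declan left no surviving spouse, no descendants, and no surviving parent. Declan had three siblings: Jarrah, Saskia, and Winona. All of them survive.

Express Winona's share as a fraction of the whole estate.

Winona receives 1/3 of the estate.

The entire $33,000 passes to the siblings and their issue.
That amount ($33,000) is divided into 3 shares of $11,000: Jarrah, Saskia, and Winona each take $11,000.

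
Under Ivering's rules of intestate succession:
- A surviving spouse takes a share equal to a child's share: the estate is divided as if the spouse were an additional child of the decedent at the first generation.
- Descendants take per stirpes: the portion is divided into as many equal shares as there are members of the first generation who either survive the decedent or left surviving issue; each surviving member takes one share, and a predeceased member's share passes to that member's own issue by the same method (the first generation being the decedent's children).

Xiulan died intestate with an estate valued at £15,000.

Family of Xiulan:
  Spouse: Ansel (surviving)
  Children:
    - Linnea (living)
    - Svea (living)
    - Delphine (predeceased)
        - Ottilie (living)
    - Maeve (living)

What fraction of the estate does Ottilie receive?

Ottilie receives 1/5 of the estate.

The spouse counts as an additional share at the children's level, so there are 5 primary shares of £3,000. Ansel takes one such share (£3,000).
The children's combined portion (£12,000) is divided into 4 shares of £3,000: Linnea, Svea, and Maeve each take £3,000; Delphine's £3,000 share passes to Delphine's issue.
Delphine's share (£3,000) passes entirely to Ottilie.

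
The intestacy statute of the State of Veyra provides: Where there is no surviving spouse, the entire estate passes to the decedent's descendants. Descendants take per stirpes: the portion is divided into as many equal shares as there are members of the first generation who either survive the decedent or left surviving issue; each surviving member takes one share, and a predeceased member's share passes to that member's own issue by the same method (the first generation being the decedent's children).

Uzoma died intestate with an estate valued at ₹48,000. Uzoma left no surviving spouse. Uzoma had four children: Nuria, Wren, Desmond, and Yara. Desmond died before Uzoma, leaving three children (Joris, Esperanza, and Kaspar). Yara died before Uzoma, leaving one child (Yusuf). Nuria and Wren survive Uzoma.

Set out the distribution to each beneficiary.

The entire ₹48,000 passes to the descendants.
That amount (₹48,000) is divided into 4 shares of ₹12,000: Nuria and Wren each take ₹12,000; Desmond's ₹12,000 share passes to Desmond's issue; Yara's ₹12,000 share passes to Yara's issue.
Desmond's share (₹12,000) is divided into 3 shares of ₹4,000: Joris, Esperanza, and Kaspar each take ₹4,000.
Yara's share (₹12,000) passes entirely to Yusuf.

Nuria: ₹12,000; Wren: ₹12,000; Joris: ₹4,000; Esperanza: ₹4,000; Kaspar: ₹4,000; Yusuf: ₹12,000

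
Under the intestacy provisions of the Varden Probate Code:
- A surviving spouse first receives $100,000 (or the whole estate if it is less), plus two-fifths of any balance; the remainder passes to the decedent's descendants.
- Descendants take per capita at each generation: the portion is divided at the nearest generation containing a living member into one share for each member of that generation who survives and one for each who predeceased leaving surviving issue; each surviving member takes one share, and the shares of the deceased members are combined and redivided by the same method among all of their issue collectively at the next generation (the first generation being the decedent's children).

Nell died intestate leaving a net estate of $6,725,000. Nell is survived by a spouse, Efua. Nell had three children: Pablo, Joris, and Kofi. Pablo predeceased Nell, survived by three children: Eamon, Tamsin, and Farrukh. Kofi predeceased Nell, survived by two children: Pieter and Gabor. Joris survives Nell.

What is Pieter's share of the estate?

Pieter receives $530,000.

Efua first takes $100,000, leaving a balance of $6,625,000. Efua then takes two-fifths of the balance ($2,650,000), for a total of $2,750,000. The remaining $3,975,000 passes to the descendants.
The descendants' portion ($3,975,000) is divided at the children's generation into 3 shares of $1,325,000. Joris takes $1,325,000. The 2 shares of the deceased (Pablo and Kofi) are combined into a pool of $2,650,000.
That pool ($2,650,000) is divided at the grandchildren's generation equally among Eamon, Tamsin, Farrukh, Pieter, and Gabor: $530,000 each.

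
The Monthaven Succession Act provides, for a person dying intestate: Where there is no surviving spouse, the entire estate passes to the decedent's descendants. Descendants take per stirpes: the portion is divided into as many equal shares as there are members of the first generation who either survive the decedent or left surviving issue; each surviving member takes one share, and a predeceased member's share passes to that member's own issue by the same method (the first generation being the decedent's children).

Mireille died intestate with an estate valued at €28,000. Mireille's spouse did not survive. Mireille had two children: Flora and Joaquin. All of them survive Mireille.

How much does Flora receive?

Flora receives €14,000.

The entire €28,000 passes to the descendants.
That amount (€28,000) is divided into 2 shares of €14,000: Flora and Joaquin each take €14,000.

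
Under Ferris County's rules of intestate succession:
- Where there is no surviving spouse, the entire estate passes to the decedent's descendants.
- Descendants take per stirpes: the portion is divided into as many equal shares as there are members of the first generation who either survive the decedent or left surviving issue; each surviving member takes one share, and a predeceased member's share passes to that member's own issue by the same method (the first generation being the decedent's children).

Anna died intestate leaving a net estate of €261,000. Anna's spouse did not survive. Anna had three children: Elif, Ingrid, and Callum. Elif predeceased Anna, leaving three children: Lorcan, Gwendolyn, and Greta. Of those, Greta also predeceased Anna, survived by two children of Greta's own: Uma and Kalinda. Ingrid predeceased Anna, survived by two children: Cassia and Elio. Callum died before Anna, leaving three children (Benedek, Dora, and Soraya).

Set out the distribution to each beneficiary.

The entire €261,000 passes to the descendants.
That amount (€261,000) is divided into 3 shares of €87,000: Elif's €87,000 share passes to Elif's issue; Ingrid's €87,000 share passes to Ingrid's issue; Callum's €87,000 share passes to Callum's issue.
Elif's share (€87,000) is divided into 3 shares of €29,000: Lorcan and Gwendolyn each take €29,000; Greta's €29,000 share passes to Greta's issue.
Greta's share (€29,000) is divided into 2 shares of €14,500: Uma and Kalinda each take €14,500.
Ingrid's share (€87,000) is divided into 2 shares of €43,500: Cassia and Elio each take €43,500.
Callum's share (€87,000) is divided into 3 shares of €29,000: Benedek, Dora, and Soraya each take €29,000.

Lorcan: €29,000; Gwendolyn: €29,000; Uma: €14,500; Kalinda: €14,500; Cassia: €43,500; Elio: €43,500; Benedek: €29,000; Dora: €29,000; Soraya: €29,000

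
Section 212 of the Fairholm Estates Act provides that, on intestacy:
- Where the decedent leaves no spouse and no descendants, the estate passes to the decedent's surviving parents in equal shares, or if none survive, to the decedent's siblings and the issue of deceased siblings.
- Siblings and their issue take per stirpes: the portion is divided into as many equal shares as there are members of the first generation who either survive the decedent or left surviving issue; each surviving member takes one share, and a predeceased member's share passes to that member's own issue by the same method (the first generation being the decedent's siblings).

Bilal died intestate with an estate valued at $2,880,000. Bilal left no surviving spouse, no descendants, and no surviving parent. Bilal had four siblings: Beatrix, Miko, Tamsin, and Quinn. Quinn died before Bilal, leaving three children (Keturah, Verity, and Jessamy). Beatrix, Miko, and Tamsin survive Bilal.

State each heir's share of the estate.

The entire $2,880,000 passes to the siblings and their issue.
That amount ($2,880,000) is divided into 4 shares of $720,000: Beatrix, Miko, and Tamsin each take $720,000; Quinn's $720,000 share passes to Quinn's issue.
Quinn's share ($720,000) is divided into 3 shares of $240,000: Keturah, Verity, and Jessamy each take $240,000.

Beatrix: $720,000; Miko: $720,000; Tamsin: $720,000; Keturah: $240,000; Verity: $240,000; Jessamy: $240,000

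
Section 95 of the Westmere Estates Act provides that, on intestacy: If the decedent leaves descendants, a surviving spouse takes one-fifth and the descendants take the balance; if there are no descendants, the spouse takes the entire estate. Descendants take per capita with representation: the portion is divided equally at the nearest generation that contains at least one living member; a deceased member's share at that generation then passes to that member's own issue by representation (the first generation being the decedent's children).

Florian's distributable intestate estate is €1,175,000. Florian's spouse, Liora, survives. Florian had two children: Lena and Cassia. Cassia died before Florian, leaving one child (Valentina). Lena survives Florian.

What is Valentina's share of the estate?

Liora takes one-fifth of €1,175,000 = €235,000. The remaining €940,000 passes to the descendants.
The descendants' portion (€940,000) is divided into 2 shares of €470,000: Lena takes €470,000; Cassia's €470,000 share passes to Cassia's issue.
Cassia's share (€470,000) passes entirely to Valentina.

Valentina receives €470,000.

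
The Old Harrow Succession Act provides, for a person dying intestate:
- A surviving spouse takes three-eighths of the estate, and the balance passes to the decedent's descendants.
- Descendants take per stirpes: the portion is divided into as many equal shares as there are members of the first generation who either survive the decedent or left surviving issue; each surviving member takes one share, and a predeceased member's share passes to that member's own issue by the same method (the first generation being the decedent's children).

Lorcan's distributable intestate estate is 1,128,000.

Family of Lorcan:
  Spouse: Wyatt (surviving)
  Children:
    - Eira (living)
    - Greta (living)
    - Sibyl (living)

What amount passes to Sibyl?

Sibyl receives 235,000.

Wyatt takes three-eighths of 1,128,000 = 423,000. The remaining 705,000 passes to the descendants.
The descendants' portion (705,000) is divided into 3 shares of 235,000: Eira, Greta, and Sibyl each take 235,000.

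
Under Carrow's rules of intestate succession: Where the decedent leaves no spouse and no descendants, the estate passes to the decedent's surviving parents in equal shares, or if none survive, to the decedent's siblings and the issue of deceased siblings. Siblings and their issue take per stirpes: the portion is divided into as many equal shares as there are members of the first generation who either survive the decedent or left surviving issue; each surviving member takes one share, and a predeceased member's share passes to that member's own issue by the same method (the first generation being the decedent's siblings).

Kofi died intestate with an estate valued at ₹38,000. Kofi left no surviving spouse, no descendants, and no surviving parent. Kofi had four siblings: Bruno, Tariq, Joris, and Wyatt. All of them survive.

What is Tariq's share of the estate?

The entire ₹38,000 passes to the siblings and their issue.
That amount (₹38,000) is divided into 4 shares of ₹9,500: Bruno, Tariq, Joris, and Wyatt each take ₹9,500.

Tariq receives ₹9,500.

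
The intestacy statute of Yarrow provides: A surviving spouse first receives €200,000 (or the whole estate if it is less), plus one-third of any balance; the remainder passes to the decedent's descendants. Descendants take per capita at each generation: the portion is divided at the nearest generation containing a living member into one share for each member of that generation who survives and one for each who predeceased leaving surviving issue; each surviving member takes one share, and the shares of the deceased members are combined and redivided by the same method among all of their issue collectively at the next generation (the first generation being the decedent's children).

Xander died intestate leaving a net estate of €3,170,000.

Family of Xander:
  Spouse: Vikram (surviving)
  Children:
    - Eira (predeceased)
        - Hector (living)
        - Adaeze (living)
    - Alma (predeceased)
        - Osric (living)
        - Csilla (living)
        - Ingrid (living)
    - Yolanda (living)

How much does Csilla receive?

Vikram first takes €200,000, leaving a balance of €2,970,000. Vikram then takes one-third of the balance (€990,000), for a total of €1,190,000. The remaining €1,980,000 passes to the descendants.
The descendants' portion (€1,980,000) is divided at the children's generation into 3 shares of €660,000. Yolanda takes €660,000. The 2 shares of the deceased (Eira and Alma) are combined into a pool of €1,320,000.
That pool (€1,320,000) is divided at the grandchildren's generation equally among Hector, Adaeze, Osric, Csilla, and Ingrid: €264,000 each.

Csilla receives €264,000.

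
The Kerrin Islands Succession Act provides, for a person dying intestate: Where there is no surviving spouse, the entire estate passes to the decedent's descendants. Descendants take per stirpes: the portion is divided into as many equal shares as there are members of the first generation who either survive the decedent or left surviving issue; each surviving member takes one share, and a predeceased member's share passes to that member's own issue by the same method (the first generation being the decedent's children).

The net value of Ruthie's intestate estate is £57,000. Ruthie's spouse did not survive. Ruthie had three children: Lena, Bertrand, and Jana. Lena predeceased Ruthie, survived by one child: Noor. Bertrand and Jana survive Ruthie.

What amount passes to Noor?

The entire £57,000 passes to the descendants.
That amount (£57,000) is divided into 3 shares of £19,000: Bertrand and Jana each take £19,000; Lena's £19,000 share passes to Lena's issue.
Lena's share (£19,000) passes entirely to Noor.

Noor receives £19,000.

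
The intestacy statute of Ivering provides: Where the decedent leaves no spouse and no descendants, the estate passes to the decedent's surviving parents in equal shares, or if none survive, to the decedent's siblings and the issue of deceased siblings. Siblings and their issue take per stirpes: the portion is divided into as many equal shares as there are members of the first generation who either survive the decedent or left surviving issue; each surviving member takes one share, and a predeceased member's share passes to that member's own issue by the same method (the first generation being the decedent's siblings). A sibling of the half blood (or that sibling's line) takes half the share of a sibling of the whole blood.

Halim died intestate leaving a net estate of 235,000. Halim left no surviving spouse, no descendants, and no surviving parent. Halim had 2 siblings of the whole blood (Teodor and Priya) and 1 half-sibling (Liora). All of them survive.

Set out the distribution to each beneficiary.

Teodor: 94,000; Liora: 47,000; Priya: 94,000

The entire 235,000 passes to the siblings and their issue.
Counting each half-blood sibling's line as half a unit, there are 5/2 units in 235,000, so one unit is 94,000. Whole-blood lines (Teodor and Priya) take 94,000 each; half-blood lines (Liora) take 47,000 each.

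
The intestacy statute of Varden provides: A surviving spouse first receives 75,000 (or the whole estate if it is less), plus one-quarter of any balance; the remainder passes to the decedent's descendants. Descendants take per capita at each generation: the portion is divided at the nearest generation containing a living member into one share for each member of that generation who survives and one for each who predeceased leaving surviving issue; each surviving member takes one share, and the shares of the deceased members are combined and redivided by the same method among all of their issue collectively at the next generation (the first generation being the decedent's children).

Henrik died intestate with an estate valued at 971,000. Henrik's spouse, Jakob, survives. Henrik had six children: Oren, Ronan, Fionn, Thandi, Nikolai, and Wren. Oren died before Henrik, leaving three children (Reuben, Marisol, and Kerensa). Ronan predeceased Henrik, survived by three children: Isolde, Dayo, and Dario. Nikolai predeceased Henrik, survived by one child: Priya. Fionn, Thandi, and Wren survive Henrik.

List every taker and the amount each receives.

Jakob: 299,000; Reuben: 48,000; Marisol: 48,000; Kerensa: 48,000; Isolde: 48,000; Dayo: 48,000; Dario: 48,000; Fionn: 112,000; Thandi: 112,000; Priya: 48,000; Wren: 112,000

Jakob first takes 75,000, leaving a balance of 896,000. Jakob then takes one-quarter of the balance (224,000), for a total of 299,000. The remaining 672,000 passes to the descendants.
The descendants' portion (672,000) is divided at the children's generation into 6 shares of 112,000. Fionn, Thandi, and Wren each take 112,000. The 3 shares of the deceased (Oren, Ronan, and Nikolai) are combined into a pool of 336,000.
That pool (336,000) is divided at the grandchildren's generation equally among Reuben, Marisol, Kerensa, Isolde, Dayo, Dario, and Priya: 48,000 each.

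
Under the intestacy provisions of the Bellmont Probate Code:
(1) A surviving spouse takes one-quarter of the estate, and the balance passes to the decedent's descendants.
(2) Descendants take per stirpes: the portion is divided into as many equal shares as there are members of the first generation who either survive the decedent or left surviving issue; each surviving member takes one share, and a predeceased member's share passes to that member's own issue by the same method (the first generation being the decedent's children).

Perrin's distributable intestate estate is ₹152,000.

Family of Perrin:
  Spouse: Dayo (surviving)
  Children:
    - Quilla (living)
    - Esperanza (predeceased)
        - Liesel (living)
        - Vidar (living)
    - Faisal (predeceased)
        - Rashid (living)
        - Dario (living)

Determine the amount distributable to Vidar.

Vidar receives ₹19,000.

Dayo takes one-quarter of ₹152,000 = ₹38,000. The remaining ₹114,000 passes to the descendants.
The descendants' portion (₹114,000) is divided into 3 shares of ₹38,000: Quilla takes ₹38,000; Esperanza's ₹38,000 share passes to Esperanza's issue; Faisal's ₹38,000 share passes to Faisal's issue.
Esperanza's share (₹38,000) is divided into 2 shares of ₹19,000: Liesel and Vidar each take ₹19,000.
Faisal's share (₹38,000) is divided into 2 shares of ₹19,000: Rashid and Dario each take ₹19,000.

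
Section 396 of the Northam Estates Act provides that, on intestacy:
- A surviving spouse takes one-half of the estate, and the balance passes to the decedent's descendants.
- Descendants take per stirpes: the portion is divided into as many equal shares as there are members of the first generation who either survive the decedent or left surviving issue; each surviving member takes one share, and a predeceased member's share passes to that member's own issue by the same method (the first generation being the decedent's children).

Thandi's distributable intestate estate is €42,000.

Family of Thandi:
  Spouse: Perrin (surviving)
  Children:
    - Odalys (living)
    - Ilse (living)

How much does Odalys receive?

Odalys receives €10,500.

Perrin takes one-half of €42,000 = €21,000. The remaining €21,000 passes to the descendants.
The descendants' portion (€21,000) is divided into 2 shares of €10,500: Odalys and Ilse each take €10,500.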